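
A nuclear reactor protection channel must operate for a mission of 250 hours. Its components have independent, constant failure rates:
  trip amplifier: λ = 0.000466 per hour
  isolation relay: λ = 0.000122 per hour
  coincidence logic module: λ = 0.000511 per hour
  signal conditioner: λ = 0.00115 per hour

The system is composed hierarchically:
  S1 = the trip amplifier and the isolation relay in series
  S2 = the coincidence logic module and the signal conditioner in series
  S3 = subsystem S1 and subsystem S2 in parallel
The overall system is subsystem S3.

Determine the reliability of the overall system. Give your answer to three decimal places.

R(trip amplifier) = exp(−0.000466 × 250) = 0.89003
R(isolation relay) = exp(−0.000122 × 250) = 0.96996
R(coincidence logic module) = exp(−0.000511 × 250) = 0.88007
R(signal conditioner) = exp(−0.00115 × 250) = 0.75014
Series (trip amplifier and isolation relay): 0.89003 × 0.96996 = 0.86329
Series (coincidence logic module and signal conditioner): 0.88007 × 0.75014 = 0.66018
Parallel ([0.86329] and [0.66018]): 1 − (1 − 0.86329)(1 − 0.66018) = 0.954

0.954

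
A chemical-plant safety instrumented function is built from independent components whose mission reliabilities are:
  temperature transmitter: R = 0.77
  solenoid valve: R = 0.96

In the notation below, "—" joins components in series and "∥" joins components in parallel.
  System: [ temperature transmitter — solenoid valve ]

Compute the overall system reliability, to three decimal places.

0.739

Series (temperature transmitter and solenoid valve): 0.77000 × 0.96000 = 0.739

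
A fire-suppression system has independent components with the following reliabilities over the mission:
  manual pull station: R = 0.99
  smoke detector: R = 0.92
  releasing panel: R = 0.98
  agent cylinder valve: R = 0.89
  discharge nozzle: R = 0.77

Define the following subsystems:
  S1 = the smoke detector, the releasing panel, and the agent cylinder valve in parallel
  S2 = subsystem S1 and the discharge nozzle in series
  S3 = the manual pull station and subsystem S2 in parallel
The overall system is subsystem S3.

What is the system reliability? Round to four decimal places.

Parallel (smoke detector, releasing panel, and agent cylinder valve): 1 − (1 − 0.920000)(1 − 0.980000)(1 − 0.890000) = 0.999824
Series ([0.999824] and discharge nozzle): 0.999824 × 0.770000 = 0.769864
Parallel (manual pull station and [0.769864]): 1 − (1 − 0.990000)(1 − 0.769864) = 0.9977

0.9977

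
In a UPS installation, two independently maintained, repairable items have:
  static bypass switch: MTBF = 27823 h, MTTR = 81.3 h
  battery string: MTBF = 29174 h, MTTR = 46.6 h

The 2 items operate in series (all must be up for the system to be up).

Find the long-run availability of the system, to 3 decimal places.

0.995

A(static bypass switch) = MTBF/(MTBF+MTTR) = 27823/(27823+81.3) = 0.997086
A(battery string) = MTBF/(MTBF+MTTR) = 29174/(29174+46.6) = 0.998405
Series availability: 0.997086 × 0.998405 = 0.995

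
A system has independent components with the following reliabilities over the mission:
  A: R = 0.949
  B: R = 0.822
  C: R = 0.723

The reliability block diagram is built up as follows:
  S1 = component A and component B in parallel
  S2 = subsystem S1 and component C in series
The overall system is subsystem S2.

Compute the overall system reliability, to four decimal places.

Parallel (A and B): 1 − (1 − 0.949000)(1 − 0.822000) = 0.990922
Series ([0.990922] and C): 0.990922 × 0.723000 = 0.7164

0.7164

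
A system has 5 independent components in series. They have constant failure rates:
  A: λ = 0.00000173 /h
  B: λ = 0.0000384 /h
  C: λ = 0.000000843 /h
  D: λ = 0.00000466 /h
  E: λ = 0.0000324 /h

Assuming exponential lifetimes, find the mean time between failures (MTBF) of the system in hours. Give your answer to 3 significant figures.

12800

Series of exponential components: λ_sys = Σ λ_i
λ_sys = 0.00000173 + 0.0000384 + 0.000000843 + 0.00000466 + 0.0000324 = 7.8033e-05 /h
MTBF = 1 / λ_sys = 12800 h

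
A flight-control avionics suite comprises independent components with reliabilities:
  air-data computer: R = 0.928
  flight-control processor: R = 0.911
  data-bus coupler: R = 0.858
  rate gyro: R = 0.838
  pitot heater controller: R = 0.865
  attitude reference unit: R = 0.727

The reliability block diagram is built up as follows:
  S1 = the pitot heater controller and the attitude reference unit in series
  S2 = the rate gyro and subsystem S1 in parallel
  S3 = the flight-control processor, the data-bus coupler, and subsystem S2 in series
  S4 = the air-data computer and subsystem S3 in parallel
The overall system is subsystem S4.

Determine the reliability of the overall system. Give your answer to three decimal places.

Series (pitot heater controller and attitude reference unit): 0.86500 × 0.72700 = 0.62886
Parallel (rate gyro and [0.62886]): 1 − (1 − 0.83800)(1 − 0.62886) = 0.93988
Series (flight-control processor, data-bus coupler, and [0.93988]): 0.91100 × 0.85800 × 0.93988 = 0.73465
Parallel (air-data computer and [0.73465]): 1 − (1 − 0.92800)(1 − 0.73465) = 0.981

0.981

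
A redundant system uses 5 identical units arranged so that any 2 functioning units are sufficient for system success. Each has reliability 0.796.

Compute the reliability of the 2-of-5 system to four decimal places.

R = Σ_{i=2}^{5} C(5,i) p^i (1−p)^{5−i} with p = 0.796
C(5,2)·0.796^2·0.204^3 = 0.053792
C(5,3)·0.796^3·0.204^2 = 0.209894
C(5,4)·0.796^4·0.204^1 = 0.409499
C(5,5)·0.796^5·0.204^0 = 0.319570
Sum = 0.9928

0.9928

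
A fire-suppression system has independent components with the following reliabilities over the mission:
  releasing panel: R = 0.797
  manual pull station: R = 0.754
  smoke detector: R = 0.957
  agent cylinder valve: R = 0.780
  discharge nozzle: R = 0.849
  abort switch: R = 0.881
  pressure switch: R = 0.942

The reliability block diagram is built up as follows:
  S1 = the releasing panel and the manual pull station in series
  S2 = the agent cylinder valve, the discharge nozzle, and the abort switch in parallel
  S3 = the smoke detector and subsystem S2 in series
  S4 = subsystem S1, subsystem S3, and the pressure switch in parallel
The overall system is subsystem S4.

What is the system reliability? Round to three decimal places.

Series (releasing panel and manual pull station): 0.79700 × 0.75400 = 0.60094
Parallel (agent cylinder valve, discharge nozzle, and abort switch): 1 − (1 − 0.78000)(1 − 0.84900)(1 − 0.88100) = 0.99605
Series (smoke detector and [0.99605]): 0.95700 × 0.99605 = 0.95322
Parallel ([0.60094], [0.95322], and pressure switch): 1 − (1 − 0.60094)(1 − 0.95322)(1 − 0.94200) = 0.999

0.999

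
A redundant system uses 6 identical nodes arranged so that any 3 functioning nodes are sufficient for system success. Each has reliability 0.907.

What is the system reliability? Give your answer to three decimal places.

0.999

R = Σ_{i=3}^{6} C(6,i) p^i (1−p)^{6−i} with p = 0.907
C(6,3)·0.907^3·0.093^3 = 0.01200
C(6,4)·0.907^4·0.093^2 = 0.08780
C(6,5)·0.907^5·0.093^1 = 0.34251
C(6,6)·0.907^6·0.093^0 = 0.55673
Sum = 0.999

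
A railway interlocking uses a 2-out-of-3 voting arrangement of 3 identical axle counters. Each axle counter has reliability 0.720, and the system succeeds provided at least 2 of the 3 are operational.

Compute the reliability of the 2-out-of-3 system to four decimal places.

0.8087

R = Σ_{i=2}^{3} C(3,i) p^i (1−p)^{3−i} with p = 0.720
C(3,2)·0.720^2·0.280^1 = 0.435456
C(3,3)·0.720^3·0.280^0 = 0.373248
Sum = 0.8087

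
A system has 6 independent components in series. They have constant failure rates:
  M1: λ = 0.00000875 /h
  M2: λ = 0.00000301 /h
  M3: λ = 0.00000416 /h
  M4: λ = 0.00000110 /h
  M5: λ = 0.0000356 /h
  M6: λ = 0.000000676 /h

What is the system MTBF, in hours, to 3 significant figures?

18800

Series of exponential components: λ_sys = Σ λ_i
λ_sys = 0.00000875 + 0.00000301 + 0.00000416 + 0.00000110 + 0.0000356 + 0.000000676 = 5.3296e-05 /h
MTBF = 1 / λ_sys = 18800 h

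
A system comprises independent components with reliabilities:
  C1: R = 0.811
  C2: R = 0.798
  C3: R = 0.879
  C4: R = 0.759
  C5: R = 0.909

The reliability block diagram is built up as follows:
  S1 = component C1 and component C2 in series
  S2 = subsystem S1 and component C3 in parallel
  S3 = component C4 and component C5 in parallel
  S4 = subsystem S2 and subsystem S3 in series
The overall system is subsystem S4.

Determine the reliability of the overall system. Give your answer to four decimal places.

0.9363

Series (C1 and C2): 0.811000 × 0.798000 = 0.647178
Parallel ([0.647178] and C3): 1 − (1 − 0.647178)(1 − 0.879000) = 0.957309
Parallel (C4 and C5): 1 − (1 − 0.759000)(1 − 0.909000) = 0.978069
Series ([0.957309] and [0.978069]): 0.957309 × 0.978069 = 0.9363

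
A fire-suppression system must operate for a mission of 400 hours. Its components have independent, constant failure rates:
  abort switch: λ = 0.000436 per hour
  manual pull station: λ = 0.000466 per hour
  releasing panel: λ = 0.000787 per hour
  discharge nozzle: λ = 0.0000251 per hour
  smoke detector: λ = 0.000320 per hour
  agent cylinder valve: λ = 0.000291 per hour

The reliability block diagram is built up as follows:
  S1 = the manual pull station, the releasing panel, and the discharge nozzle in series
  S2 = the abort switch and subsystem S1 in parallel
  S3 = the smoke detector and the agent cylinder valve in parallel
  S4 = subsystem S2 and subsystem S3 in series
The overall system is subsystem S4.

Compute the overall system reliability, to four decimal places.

R(abort switch) = exp(−0.000436 × 400) = 0.839961
R(manual pull station) = exp(−0.000466 × 400) = 0.829942
R(releasing panel) = exp(−0.000787 × 400) = 0.729935
R(discharge nozzle) = exp(−0.0000251 × 400) = 0.990010
R(smoke detector) = exp(−0.000320 × 400) = 0.879853
R(agent cylinder valve) = exp(−0.000291 × 400) = 0.890119
Series (manual pull station, releasing panel, and discharge nozzle): 0.829942 × 0.729935 × 0.990010 = 0.599752
Parallel (abort switch and [0.599752]): 1 − (1 − 0.839961)(1 − 0.599752) = 0.935945
Parallel (smoke detector and agent cylinder valve): 1 − (1 − 0.879853)(1 − 0.890119) = 0.986798
Series ([0.935945] and [0.986798]): 0.935945 × 0.986798 = 0.9236

0.9236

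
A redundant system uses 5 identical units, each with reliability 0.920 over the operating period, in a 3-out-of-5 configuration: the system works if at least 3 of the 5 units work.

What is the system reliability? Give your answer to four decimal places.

0.9955

R = Σ_{i=3}^{5} C(5,i) p^i (1−p)^{5−i} with p = 0.920
C(5,3)·0.920^3·0.080^2 = 0.049836
C(5,4)·0.920^4·0.080^1 = 0.286557
C(5,5)·0.920^5·0.080^0 = 0.659082
Sum = 0.9955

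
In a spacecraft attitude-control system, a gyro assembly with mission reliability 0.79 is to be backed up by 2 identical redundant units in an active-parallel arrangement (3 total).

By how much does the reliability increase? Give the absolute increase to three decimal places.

R_before = 0.79
R_after = 1 − (1 − 0.79)^3 = 0.991
ΔR = 0.991 − 0.79 = 0.201

0.201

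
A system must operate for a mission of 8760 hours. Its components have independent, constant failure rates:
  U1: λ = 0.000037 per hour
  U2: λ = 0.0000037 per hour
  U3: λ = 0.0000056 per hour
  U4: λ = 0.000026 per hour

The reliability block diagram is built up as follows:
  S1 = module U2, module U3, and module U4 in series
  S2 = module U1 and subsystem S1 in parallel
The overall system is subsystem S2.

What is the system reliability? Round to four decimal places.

R(U1) = exp(−0.000037 × 8760) = 0.723163
R(U2) = exp(−0.0000037 × 8760) = 0.968108
R(U3) = exp(−0.0000056 × 8760) = 0.952128
R(U4) = exp(−0.000026 × 8760) = 0.796315
Series (U2, U3, and U4): 0.968108 × 0.952128 × 0.796315 = 0.734013
Parallel (U1 and [0.734013]): 1 − (1 − 0.723163)(1 − 0.734013) = 0.9264

0.9264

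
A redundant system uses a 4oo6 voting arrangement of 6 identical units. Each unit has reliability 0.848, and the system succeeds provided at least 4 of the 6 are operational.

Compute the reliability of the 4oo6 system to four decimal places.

0.9510

R = Σ_{i=4}^{6} C(6,i) p^i (1−p)^{6−i} with p = 0.848
C(6,4)·0.848^4·0.152^2 = 0.179210
C(6,5)·0.848^5·0.152^1 = 0.399921
C(6,6)·0.848^6·0.152^0 = 0.371856
Sum = 0.9510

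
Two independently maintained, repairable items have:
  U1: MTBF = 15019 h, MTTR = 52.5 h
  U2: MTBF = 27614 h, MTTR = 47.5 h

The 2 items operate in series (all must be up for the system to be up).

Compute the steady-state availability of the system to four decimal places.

0.9948

A(U1) = MTBF/(MTBF+MTTR) = 15019/(15019+52.5) = 0.996517
A(U2) = MTBF/(MTBF+MTTR) = 27614/(27614+47.5) = 0.998283
Series availability: 0.996517 × 0.998283 = 0.9948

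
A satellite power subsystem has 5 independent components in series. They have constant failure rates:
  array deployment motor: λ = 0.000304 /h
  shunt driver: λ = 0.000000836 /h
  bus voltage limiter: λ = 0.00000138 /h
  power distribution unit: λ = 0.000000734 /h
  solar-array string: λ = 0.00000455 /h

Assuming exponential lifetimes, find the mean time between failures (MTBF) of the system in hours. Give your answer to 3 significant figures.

3210

Series of exponential components: λ_sys = Σ λ_i
λ_sys = 0.000304 + 0.000000836 + 0.00000138 + 0.000000734 + 0.00000455 = 3.1150e-04 /h
MTBF = 1 / λ_sys = 3210 h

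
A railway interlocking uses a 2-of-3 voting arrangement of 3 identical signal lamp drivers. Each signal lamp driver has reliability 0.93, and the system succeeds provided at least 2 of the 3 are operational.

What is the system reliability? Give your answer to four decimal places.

R = Σ_{i=2}^{3} C(3,i) p^i (1−p)^{3−i} with p = 0.93
C(3,2)·0.93^2·0.07^1 = 0.181629
C(3,3)·0.93^3·0.07^0 = 0.804357
Sum = 0.9860

0.9860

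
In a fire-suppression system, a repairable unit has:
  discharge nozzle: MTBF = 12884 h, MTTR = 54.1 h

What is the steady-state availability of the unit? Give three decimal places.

A(discharge nozzle) = MTBF/(MTBF+MTTR) = 12884/(12884+54.1) = 0.996

0.996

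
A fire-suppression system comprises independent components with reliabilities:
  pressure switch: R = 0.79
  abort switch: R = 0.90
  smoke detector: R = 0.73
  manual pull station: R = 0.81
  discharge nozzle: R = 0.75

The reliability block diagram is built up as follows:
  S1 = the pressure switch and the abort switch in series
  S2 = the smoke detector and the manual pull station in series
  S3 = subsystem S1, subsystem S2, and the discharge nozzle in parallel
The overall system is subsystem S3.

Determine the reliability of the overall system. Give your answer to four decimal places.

Series (pressure switch and abort switch): 0.790000 × 0.900000 = 0.711000
Series (smoke detector and manual pull station): 0.730000 × 0.810000 = 0.591300
Parallel ([0.711000], [0.591300], and discharge nozzle): 1 − (1 − 0.711000)(1 − 0.591300)(1 − 0.750000) = 0.9705

0.9705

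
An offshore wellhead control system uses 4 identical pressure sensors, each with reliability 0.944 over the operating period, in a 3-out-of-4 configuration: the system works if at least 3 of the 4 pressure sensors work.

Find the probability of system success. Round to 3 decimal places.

R = Σ_{i=3}^{4} C(4,i) p^i (1−p)^{4−i} with p = 0.944
C(4,3)·0.944^3·0.056^1 = 0.18844
C(4,4)·0.944^4·0.056^0 = 0.79412
Sum = 0.983

0.983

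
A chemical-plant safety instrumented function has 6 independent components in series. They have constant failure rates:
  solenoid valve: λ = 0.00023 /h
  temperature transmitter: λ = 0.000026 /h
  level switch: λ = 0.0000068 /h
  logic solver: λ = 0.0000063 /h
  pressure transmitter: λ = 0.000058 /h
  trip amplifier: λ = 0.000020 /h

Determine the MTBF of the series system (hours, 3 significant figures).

Series of exponential components: λ_sys = Σ λ_i
λ_sys = 0.00023 + 0.000026 + 0.0000068 + 0.0000063 + 0.000058 + 0.000020 = 3.4710e-04 /h
MTBF = 1 / λ_sys = 2880 h

2880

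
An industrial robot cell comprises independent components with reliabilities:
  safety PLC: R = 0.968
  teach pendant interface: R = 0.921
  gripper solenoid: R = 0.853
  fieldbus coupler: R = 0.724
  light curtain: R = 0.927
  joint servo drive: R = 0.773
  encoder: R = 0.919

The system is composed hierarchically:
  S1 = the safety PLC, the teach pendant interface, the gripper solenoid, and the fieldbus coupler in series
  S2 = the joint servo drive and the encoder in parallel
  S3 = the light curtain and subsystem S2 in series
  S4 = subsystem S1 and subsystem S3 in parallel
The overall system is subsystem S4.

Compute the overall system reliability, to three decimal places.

0.960

Series (safety PLC, teach pendant interface, gripper solenoid, and fieldbus coupler): 0.96800 × 0.92100 × 0.85300 × 0.72400 = 0.55058
Parallel (joint servo drive and encoder): 1 − (1 − 0.77300)(1 − 0.91900) = 0.98161
Series (light curtain and [0.98161]): 0.92700 × 0.98161 = 0.90995
Parallel ([0.55058] and [0.90995]): 1 − (1 − 0.55058)(1 − 0.90995) = 0.960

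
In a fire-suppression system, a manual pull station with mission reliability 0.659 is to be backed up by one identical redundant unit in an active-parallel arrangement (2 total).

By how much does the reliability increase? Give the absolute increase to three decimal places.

0.225

R_before = 0.659
R_after = 1 − (1 − 0.659)^2 = 0.884
ΔR = 0.884 − 0.659 = 0.225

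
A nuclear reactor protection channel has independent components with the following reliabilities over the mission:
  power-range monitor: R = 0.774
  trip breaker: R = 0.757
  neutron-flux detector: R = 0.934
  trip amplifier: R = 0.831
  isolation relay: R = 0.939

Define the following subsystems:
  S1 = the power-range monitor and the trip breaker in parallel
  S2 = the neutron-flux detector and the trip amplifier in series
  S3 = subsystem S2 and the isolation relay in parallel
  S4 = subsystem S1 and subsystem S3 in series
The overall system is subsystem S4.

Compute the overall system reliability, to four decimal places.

0.9322

Parallel (power-range monitor and trip breaker): 1 − (1 − 0.774000)(1 − 0.757000) = 0.945082
Series (neutron-flux detector and trip amplifier): 0.934000 × 0.831000 = 0.776154
Parallel ([0.776154] and isolation relay): 1 − (1 − 0.776154)(1 − 0.939000) = 0.986345
Series ([0.945082] and [0.986345]): 0.945082 × 0.986345 = 0.9322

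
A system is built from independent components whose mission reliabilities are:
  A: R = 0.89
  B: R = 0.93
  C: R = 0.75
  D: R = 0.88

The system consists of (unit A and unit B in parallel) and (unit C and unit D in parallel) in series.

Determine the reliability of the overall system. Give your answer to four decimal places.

0.9625

Parallel (A and B): 1 − (1 − 0.890000)(1 − 0.930000) = 0.992300
Parallel (C and D): 1 − (1 − 0.750000)(1 − 0.880000) = 0.970000
Series ([0.992300] and [0.970000]): 0.992300 × 0.970000 = 0.9625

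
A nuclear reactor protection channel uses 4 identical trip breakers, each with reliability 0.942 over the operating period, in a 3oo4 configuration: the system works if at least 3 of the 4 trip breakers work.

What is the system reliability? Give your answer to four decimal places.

0.9813

R = Σ_{i=3}^{4} C(4,i) p^i (1−p)^{4−i} with p = 0.942
C(4,3)·0.942^3·0.058^1 = 0.193928
C(4,4)·0.942^4·0.058^0 = 0.787415
Sum = 0.9813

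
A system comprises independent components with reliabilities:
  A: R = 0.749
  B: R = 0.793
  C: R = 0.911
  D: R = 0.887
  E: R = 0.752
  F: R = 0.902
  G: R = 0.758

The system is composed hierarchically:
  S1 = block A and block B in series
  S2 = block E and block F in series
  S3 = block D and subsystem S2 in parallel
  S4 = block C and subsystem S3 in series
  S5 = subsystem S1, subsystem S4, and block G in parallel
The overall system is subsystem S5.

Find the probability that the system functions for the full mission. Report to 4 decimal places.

0.9880

Series (A and B): 0.749000 × 0.793000 = 0.593957
Series (E and F): 0.752000 × 0.902000 = 0.678304
Parallel (D and [0.678304]): 1 − (1 − 0.887000)(1 − 0.678304) = 0.963648
Series (C and [0.963648]): 0.911000 × 0.963648 = 0.877883
Parallel ([0.593957], [0.877883], and G): 1 − (1 − 0.593957)(1 − 0.877883)(1 − 0.758000) = 0.9880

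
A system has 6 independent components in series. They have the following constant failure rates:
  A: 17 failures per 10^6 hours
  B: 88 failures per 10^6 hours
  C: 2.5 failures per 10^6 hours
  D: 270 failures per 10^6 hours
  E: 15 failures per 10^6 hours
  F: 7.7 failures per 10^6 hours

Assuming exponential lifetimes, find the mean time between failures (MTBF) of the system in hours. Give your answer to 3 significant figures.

Series of exponential components: λ_sys = Σ λ_i
λ_sys = 0.000017 + 0.000088 + 0.0000025 + 0.00027 + 0.000015 + 0.0000077 = 4.0020e-04 /h
MTBF = 1 / λ_sys = 2500 h

2500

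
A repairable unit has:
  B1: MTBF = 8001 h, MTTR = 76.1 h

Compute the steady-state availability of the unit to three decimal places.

0.991

A(B1) = MTBF/(MTBF+MTTR) = 8001/(8001+76.1) = 0.991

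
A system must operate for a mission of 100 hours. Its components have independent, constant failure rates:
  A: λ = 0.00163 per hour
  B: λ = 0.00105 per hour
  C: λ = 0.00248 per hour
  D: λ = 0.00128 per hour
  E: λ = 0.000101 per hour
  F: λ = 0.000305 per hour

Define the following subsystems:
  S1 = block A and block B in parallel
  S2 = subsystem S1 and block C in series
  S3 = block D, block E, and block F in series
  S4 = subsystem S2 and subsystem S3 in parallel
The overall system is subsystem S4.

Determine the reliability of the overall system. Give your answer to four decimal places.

R(A) = exp(−0.00163 × 100) = 0.849591
R(B) = exp(−0.00105 × 100) = 0.900325
R(C) = exp(−0.00248 × 100) = 0.780360
R(D) = exp(−0.00128 × 100) = 0.879853
R(E) = exp(−0.000101 × 100) = 0.989951
R(F) = exp(−0.000305 × 100) = 0.969960
Parallel (A and B): 1 − (1 − 0.849591)(1 − 0.900325) = 0.985008
Series ([0.985008] and C): 0.985008 × 0.780360 = 0.768661
Series (D, E, and F): 0.879853 × 0.989951 × 0.969960 = 0.844846
Parallel ([0.768661] and [0.844846]): 1 − (1 − 0.768661)(1 − 0.844846) = 0.9641

0.9641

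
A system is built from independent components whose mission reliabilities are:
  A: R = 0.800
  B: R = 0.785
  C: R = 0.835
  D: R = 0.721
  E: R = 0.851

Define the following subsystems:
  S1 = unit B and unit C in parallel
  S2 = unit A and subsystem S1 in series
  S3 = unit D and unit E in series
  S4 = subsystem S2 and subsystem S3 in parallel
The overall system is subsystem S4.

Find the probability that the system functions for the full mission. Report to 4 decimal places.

0.9117

Parallel (B and C): 1 − (1 − 0.785000)(1 − 0.835000) = 0.964525
Series (A and [0.964525]): 0.800000 × 0.964525 = 0.771620
Series (D and E): 0.721000 × 0.851000 = 0.613571
Parallel ([0.771620] and [0.613571]): 1 − (1 − 0.771620)(1 − 0.613571) = 0.9117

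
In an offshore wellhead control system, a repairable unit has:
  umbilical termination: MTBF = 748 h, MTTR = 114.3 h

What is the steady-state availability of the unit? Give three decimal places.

0.867

A(umbilical termination) = MTBF/(MTBF+MTTR) = 748/(748+114.3) = 0.867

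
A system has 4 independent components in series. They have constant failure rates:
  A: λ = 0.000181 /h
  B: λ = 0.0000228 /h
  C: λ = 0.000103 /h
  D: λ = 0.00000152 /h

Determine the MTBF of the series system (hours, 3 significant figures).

3240

Series of exponential components: λ_sys = Σ λ_i
λ_sys = 0.000181 + 0.0000228 + 0.000103 + 0.00000152 = 3.0832e-04 /h
MTBF = 1 / λ_sys = 3240 h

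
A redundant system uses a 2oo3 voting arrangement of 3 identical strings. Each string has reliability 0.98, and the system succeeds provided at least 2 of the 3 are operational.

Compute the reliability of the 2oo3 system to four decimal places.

0.9988

R = Σ_{i=2}^{3} C(3,i) p^i (1−p)^{3−i} with p = 0.98
C(3,2)·0.98^2·0.02^1 = 0.057624
C(3,3)·0.98^3·0.02^0 = 0.941192
Sum = 0.9988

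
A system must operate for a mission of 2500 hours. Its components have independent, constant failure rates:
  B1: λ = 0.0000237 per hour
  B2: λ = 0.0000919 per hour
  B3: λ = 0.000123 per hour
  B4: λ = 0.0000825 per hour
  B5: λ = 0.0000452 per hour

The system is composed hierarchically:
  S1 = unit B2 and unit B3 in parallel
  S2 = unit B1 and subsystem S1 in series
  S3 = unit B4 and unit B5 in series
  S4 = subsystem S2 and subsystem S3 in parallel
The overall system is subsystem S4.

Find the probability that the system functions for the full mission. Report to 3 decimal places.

0.970

R(B1) = exp(−0.0000237 × 2500) = 0.94247
R(B2) = exp(−0.0000919 × 2500) = 0.79473
R(B3) = exp(−0.000123 × 2500) = 0.73528
R(B4) = exp(−0.0000825 × 2500) = 0.81363
R(B5) = exp(−0.0000452 × 2500) = 0.89315
Parallel (B2 and B3): 1 − (1 − 0.79473)(1 − 0.73528) = 0.94566
Series (B1 and [0.94566]): 0.94247 × 0.94566 = 0.89126
Series (B4 and B5): 0.81363 × 0.89315 = 0.72669
Parallel ([0.89126] and [0.72669]): 1 − (1 − 0.89126)(1 − 0.72669) = 0.970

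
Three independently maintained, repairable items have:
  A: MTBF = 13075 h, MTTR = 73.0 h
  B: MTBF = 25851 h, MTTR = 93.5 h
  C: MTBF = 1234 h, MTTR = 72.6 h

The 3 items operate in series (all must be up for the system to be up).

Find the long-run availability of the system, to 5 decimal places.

A(A) = MTBF/(MTBF+MTTR) = 13075/(13075+73.0) = 0.994448
A(B) = MTBF/(MTBF+MTTR) = 25851/(25851+93.5) = 0.996396
A(C) = MTBF/(MTBF+MTTR) = 1234/(1234+72.6) = 0.944436
Series availability: 0.994448 × 0.996396 × 0.944436 = 0.93581

0.93581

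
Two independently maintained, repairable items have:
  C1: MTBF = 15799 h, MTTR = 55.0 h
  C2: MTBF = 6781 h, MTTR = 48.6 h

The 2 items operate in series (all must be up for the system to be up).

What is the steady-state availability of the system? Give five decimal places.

0.98944

A(C1) = MTBF/(MTBF+MTTR) = 15799/(15799+55.0) = 0.996531
A(C2) = MTBF/(MTBF+MTTR) = 6781/(6781+48.6) = 0.992884
Series availability: 0.996531 × 0.992884 = 0.98944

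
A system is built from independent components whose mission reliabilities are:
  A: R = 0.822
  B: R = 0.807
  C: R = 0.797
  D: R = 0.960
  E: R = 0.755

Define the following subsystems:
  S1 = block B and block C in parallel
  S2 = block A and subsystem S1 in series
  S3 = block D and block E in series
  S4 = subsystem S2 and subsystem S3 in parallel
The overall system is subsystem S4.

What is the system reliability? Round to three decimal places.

Parallel (B and C): 1 − (1 − 0.80700)(1 − 0.79700) = 0.96082
Series (A and [0.96082]): 0.82200 × 0.96082 = 0.78979
Series (D and E): 0.96000 × 0.75500 = 0.72480
Parallel ([0.78979] and [0.72480]): 1 − (1 − 0.78979)(1 − 0.72480) = 0.942

0.942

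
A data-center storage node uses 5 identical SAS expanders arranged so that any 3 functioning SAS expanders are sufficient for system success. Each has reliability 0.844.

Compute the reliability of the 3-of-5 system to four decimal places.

0.9704

R = Σ_{i=3}^{5} C(5,i) p^i (1−p)^{5−i} with p = 0.844
C(5,3)·0.844^3·0.156^2 = 0.146311
C(5,4)·0.844^4·0.156^1 = 0.395790
C(5,5)·0.844^5·0.156^0 = 0.428265
Sum = 0.9704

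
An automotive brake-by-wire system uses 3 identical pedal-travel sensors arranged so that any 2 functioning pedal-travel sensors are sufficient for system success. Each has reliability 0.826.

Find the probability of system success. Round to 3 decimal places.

0.920

R = Σ_{i=2}^{3} C(3,i) p^i (1−p)^{3−i} with p = 0.826
C(3,2)·0.826^2·0.174^1 = 0.35615
C(3,3)·0.826^3·0.174^0 = 0.56356
Sum = 0.920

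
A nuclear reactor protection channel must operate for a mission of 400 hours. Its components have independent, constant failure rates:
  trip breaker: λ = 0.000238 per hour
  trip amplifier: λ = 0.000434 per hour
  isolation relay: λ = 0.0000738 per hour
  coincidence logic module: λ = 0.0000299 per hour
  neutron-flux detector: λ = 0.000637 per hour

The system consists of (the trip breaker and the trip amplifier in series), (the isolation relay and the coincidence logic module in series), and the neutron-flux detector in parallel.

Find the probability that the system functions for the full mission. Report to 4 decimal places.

R(trip breaker) = exp(−0.000238 × 400) = 0.909191
R(trip amplifier) = exp(−0.000434 × 400) = 0.840633
R(isolation relay) = exp(−0.0000738 × 400) = 0.970911
R(coincidence logic module) = exp(−0.0000299 × 400) = 0.988111
R(neutron-flux detector) = exp(−0.000637 × 400) = 0.775071
Series (trip breaker and trip amplifier): 0.909191 × 0.840633 = 0.764296
Series (isolation relay and coincidence logic module): 0.970911 × 0.988111 = 0.959368
Parallel ([0.764296], [0.959368], and neutron-flux detector): 1 − (1 − 0.764296)(1 − 0.959368)(1 − 0.775071) = 0.9978

0.9978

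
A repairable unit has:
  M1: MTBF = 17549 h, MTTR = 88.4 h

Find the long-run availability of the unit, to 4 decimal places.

A(M1) = MTBF/(MTBF+MTTR) = 17549/(17549+88.4) = 0.9950

0.9950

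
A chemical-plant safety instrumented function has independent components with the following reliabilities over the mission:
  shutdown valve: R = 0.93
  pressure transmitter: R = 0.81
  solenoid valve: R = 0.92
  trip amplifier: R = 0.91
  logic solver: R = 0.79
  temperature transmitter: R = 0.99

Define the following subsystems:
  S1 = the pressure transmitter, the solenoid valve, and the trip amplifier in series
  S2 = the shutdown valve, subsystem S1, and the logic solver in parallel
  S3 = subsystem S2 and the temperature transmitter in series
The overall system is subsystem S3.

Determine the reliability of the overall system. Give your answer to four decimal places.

0.9853

Series (pressure transmitter, solenoid valve, and trip amplifier): 0.810000 × 0.920000 × 0.910000 = 0.678132
Parallel (shutdown valve, [0.678132], and logic solver): 1 − (1 − 0.930000)(1 − 0.678132)(1 − 0.790000) = 0.995269
Series ([0.995269] and temperature transmitter): 0.995269 × 0.990000 = 0.9853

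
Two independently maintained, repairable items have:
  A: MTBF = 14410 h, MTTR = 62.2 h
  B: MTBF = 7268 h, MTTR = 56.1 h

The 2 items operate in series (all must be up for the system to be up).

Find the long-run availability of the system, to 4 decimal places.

0.9881

A(A) = MTBF/(MTBF+MTTR) = 14410/(14410+62.2) = 0.995702
A(B) = MTBF/(MTBF+MTTR) = 7268/(7268+56.1) = 0.992340
Series availability: 0.995702 × 0.992340 = 0.9881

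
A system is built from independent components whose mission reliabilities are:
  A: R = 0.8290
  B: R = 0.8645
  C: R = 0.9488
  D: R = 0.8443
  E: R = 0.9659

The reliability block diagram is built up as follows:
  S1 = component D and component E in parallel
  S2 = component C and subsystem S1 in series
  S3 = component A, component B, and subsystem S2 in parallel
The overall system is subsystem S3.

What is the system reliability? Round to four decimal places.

0.9987

Parallel (D and E): 1 − (1 − 0.844300)(1 − 0.965900) = 0.994691
Series (C and [0.994691]): 0.948800 × 0.994691 = 0.943763
Parallel (A, B, and [0.943763]): 1 − (1 − 0.829000)(1 − 0.864500)(1 − 0.943763) = 0.9987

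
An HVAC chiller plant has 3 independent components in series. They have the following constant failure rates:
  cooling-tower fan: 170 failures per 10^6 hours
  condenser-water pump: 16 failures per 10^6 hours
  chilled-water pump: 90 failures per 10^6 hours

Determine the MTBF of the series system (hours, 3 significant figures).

Series of exponential components: λ_sys = Σ λ_i
λ_sys = 0.00017 + 0.000016 + 0.000090 = 2.7600e-04 /h
MTBF = 1 / λ_sys = 3620 h

3620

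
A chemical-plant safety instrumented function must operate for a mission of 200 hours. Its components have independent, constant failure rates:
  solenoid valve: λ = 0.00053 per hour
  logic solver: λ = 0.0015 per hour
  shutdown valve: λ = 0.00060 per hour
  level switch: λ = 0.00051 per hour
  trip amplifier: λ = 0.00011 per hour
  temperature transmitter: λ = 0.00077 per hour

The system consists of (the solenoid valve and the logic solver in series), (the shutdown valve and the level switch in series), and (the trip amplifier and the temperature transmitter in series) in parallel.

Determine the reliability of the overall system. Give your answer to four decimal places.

R(solenoid valve) = exp(−0.00053 × 200) = 0.899425
R(logic solver) = exp(−0.0015 × 200) = 0.740818
R(shutdown valve) = exp(−0.00060 × 200) = 0.886920
R(level switch) = exp(−0.00051 × 200) = 0.903030
R(trip amplifier) = exp(−0.00011 × 200) = 0.978240
R(temperature transmitter) = exp(−0.00077 × 200) = 0.857272
Series (solenoid valve and logic solver): 0.899425 × 0.740818 = 0.666310
Series (shutdown valve and level switch): 0.886920 × 0.903030 = 0.800915
Series (trip amplifier and temperature transmitter): 0.978240 × 0.857272 = 0.838618
Parallel ([0.666310], [0.800915], and [0.838618]): 1 − (1 − 0.666310)(1 − 0.800915)(1 − 0.838618) = 0.9893

0.9893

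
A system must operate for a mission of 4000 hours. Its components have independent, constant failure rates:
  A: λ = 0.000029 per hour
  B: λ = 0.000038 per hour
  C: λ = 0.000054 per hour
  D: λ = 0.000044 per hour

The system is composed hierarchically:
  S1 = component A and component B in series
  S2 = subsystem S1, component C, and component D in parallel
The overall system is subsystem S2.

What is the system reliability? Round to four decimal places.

0.9926

R(A) = exp(−0.000029 × 4000) = 0.890475
R(B) = exp(−0.000038 × 4000) = 0.858988
R(C) = exp(−0.000054 × 4000) = 0.805735
R(D) = exp(−0.000044 × 4000) = 0.838618
Series (A and B): 0.890475 × 0.858988 = 0.764907
Parallel ([0.764907], C, and D): 1 − (1 − 0.764907)(1 − 0.805735)(1 − 0.838618) = 0.9926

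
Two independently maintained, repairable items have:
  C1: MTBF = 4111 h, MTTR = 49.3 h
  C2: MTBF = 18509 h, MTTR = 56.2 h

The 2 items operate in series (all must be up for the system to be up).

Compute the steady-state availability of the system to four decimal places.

0.9852

A(C1) = MTBF/(MTBF+MTTR) = 4111/(4111+49.3) = 0.988150
A(C2) = MTBF/(MTBF+MTTR) = 18509/(18509+56.2) = 0.996973
Series availability: 0.988150 × 0.996973 = 0.9852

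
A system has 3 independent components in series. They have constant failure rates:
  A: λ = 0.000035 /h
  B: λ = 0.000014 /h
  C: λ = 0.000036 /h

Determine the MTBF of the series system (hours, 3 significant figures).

11800

Series of exponential components: λ_sys = Σ λ_i
λ_sys = 0.000035 + 0.000014 + 0.000036 = 8.5000e-05 /h
MTBF = 1 / λ_sys = 11800 h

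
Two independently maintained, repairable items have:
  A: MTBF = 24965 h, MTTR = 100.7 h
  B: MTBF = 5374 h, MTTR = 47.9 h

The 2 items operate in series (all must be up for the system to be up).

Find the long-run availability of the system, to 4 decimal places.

A(A) = MTBF/(MTBF+MTTR) = 24965/(24965+100.7) = 0.995983
A(B) = MTBF/(MTBF+MTTR) = 5374/(5374+47.9) = 0.991165
Series availability: 0.995983 × 0.991165 = 0.9872

0.9872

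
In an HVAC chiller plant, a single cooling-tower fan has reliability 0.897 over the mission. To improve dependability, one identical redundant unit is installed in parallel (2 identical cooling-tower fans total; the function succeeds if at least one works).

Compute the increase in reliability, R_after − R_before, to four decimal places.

0.0924

R_before = 0.897
R_after = 1 − (1 − 0.897)^2 = 0.9894
ΔR = 0.9894 − 0.897 = 0.0924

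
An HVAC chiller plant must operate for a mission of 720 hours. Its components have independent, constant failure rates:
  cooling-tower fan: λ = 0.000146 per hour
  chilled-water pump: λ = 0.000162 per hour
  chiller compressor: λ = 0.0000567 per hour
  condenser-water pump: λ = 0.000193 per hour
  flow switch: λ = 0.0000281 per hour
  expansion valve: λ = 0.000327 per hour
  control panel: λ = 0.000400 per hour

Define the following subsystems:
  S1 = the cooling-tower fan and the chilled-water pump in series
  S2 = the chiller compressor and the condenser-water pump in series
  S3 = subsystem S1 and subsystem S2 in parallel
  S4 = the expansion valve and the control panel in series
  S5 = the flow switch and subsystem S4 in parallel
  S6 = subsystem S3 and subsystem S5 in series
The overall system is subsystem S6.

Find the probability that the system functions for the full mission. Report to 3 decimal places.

0.959

R(cooling-tower fan) = exp(−0.000146 × 720) = 0.90022
R(chilled-water pump) = exp(−0.000162 × 720) = 0.88991
R(chiller compressor) = exp(−0.0000567 × 720) = 0.96000
R(condenser-water pump) = exp(−0.000193 × 720) = 0.87026
R(flow switch) = exp(−0.0000281 × 720) = 0.97997
R(expansion valve) = exp(−0.000327 × 720) = 0.79022
R(control panel) = exp(−0.000400 × 720) = 0.74976
Series (cooling-tower fan and chilled-water pump): 0.90022 × 0.88991 = 0.80111
Series (chiller compressor and condenser-water pump): 0.96000 × 0.87026 = 0.83545
Parallel ([0.80111] and [0.83545]): 1 − (1 − 0.80111)(1 − 0.83545) = 0.96727
Series (expansion valve and control panel): 0.79022 × 0.74976 = 0.59248
Parallel (flow switch and [0.59248]): 1 − (1 − 0.97997)(1 − 0.59248) = 0.99184
Series ([0.96727] and [0.99184]): 0.96727 × 0.99184 = 0.959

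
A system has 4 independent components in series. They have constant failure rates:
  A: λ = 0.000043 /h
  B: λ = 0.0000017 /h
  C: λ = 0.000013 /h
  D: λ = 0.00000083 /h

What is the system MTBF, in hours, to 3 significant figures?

17100

Series of exponential components: λ_sys = Σ λ_i
λ_sys = 0.000043 + 0.0000017 + 0.000013 + 0.00000083 = 5.8530e-05 /h
MTBF = 1 / λ_sys = 17100 h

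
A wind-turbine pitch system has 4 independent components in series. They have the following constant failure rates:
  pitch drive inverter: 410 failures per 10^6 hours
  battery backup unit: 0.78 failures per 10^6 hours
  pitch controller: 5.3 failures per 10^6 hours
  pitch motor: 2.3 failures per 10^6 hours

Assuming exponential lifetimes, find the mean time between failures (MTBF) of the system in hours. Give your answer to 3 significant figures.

2390

Series of exponential components: λ_sys = Σ λ_i
λ_sys = 0.00041 + 0.00000078 + 0.0000053 + 0.0000023 = 4.1838e-04 /h
MTBF = 1 / λ_sys = 2390 h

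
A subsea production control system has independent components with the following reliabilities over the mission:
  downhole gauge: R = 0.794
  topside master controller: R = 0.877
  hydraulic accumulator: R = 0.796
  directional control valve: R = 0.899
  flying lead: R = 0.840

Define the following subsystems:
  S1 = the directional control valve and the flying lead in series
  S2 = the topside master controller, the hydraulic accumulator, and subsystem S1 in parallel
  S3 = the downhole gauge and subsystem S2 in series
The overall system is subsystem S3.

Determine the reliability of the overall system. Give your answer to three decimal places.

Series (directional control valve and flying lead): 0.89900 × 0.84000 = 0.75516
Parallel (topside master controller, hydraulic accumulator, and [0.75516]): 1 − (1 − 0.87700)(1 − 0.79600)(1 − 0.75516) = 0.99386
Series (downhole gauge and [0.99386]): 0.79400 × 0.99386 = 0.789

0.789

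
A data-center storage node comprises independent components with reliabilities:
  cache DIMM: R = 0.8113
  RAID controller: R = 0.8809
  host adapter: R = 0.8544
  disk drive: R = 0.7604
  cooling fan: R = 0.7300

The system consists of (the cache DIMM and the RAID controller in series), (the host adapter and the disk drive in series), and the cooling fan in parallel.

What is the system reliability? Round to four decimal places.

0.9730

Series (cache DIMM and RAID controller): 0.811300 × 0.880900 = 0.714674
Series (host adapter and disk drive): 0.854400 × 0.760400 = 0.649686
Parallel ([0.714674], [0.649686], and cooling fan): 1 − (1 − 0.714674)(1 − 0.649686)(1 − 0.730000) = 0.9730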